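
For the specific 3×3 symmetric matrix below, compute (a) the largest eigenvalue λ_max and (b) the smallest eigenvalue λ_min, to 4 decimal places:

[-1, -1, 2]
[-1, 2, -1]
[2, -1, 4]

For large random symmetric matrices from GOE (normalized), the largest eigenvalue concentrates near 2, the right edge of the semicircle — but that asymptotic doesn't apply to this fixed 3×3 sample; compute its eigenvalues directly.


Since M is real symmetric, all three eigenvalues are real; they are the roots of det(λI − M) = λ³ − (tr M) λ² + s λ − det M, where s is the sum of the principal 2×2 minors.
tr M = -1 + 2 + 4 = 5.
s = ((-1)·2 − (-1)²) + ((-1)·4 − 2²) + (2·4 − (-1)²) = -3 + (-8) + 7 = -4.
det M (expand along row 1) = (-1)·7 − (-1)·(-2) + 2·(-3) = -15.
Characteristic polynomial: λ³ − 5λ² − 4λ + 15 = 0.
Substitute λ = y + (tr M)/3 = y + 1.666667 to remove the quadratic term: y³ + p·y + q = 0 with p = s − (tr M)²/3 = -12.333333 and q = −2(tr M)³/27 + (tr M)·s/3 − det M = -0.925926.
Three real roots ⇒ use the trigonometric (Viète) form: r = 2√(−p/3) = 4.055175, φ = arccos(3q/(p·r)) = arccos(0.055540) = 1.515228 rad.
y_k = r·cos(φ/3 − 2πk/3) for k = 0, 1, 2 gives y = 3.548837, -0.075109, -3.473727.
λ_k = y_k + 1.666667 gives λ = 5.2155, 1.5916, -1.8071 (check: the sum is 5.0000 = tr M).

Hence λ_max = 5.2155 and λ_min = -1.8071.


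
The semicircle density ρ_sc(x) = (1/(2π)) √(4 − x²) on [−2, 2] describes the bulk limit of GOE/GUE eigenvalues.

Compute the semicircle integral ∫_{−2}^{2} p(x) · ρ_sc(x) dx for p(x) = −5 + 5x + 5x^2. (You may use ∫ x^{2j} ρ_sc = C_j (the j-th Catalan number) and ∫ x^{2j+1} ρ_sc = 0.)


Write p(x) = Σ a_i x^i, split into monomials and integrate each against ρ_sc separately.
Using ∫ x^{2j} ρ_sc = C_j = (1/(j+1)) C(2j, j) (Catalan numbers) and ∫ x^{2j+1} ρ_sc = 0 (odd monomials vanish by symmetry):
  i = 0 (even): a_0 · C_{0} = -5 · 1 = -5
  i = 1 (odd): ∫ x^1 ρ_sc = 0 (vanishes)
  i = 2 (even): a_2 · C_{1} = 5 · 1 = 5

Summing the contributions: ∫_{−2}^{2} p(x) ρ_sc(x) dx = (-5) + 5 = 0.


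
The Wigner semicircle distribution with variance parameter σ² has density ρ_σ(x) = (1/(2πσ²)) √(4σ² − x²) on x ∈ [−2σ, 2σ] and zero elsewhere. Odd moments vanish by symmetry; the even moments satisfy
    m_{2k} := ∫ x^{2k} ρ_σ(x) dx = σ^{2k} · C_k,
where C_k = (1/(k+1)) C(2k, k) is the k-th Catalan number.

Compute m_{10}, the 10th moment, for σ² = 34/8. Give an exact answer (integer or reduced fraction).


By the scaled semicircle moment identity, m_{2k} = σ^{2k} · C_k with k = 5.
C_5 = (1/(k+1)) · C(2k, k) = (1/6) · C(10, 5) = (1/6) · 252 = 42.
σ^{2k} = (σ²)^k = (34/8)^5 = 1419857/1024.

Therefore m_{10} = σ^{10} · C_5 = (1419857/1024) · 42 = 29816997/512.


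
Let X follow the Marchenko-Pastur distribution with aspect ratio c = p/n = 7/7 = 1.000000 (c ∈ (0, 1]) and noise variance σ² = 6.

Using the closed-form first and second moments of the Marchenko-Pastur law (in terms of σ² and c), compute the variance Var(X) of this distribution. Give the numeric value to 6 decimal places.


Recall the MP moments m_1 = E[X] = σ² and m_2 = E[X²] = σ⁴ (1 + c).
m_1 = E[X] = σ² = 6, so m_1² = 36.
m_2 = E[X²] = σ⁴ (1 + c) = 36 · (1 + 1.000000) = 36 · 2.000000 = 72.000000.
(Note m_2 − m_1² simplifies to c · σ⁴ = 1.000000 · 36.)

Var(X) = m_2 − m_1² = 72.000000 − 36 = 36.000000.


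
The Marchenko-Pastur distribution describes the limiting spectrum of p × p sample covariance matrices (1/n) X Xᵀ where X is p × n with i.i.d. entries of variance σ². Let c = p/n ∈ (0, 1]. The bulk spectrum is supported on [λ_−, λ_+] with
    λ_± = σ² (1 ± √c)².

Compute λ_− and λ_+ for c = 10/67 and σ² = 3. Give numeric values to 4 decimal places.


c = 10/67 = 0.149254; √c = 0.386334.
λ_− = σ² (1 − √c)² = 3 · (1 − 0.386334)² = 3 · (0.613666)² = 1.129759.
λ_+ = σ² (1 + √c)² = 3 · (1 + 0.386334)² = 3 · (1.386334)² = 5.765763.

Rounded to 4 decimal places: λ_− ≈ 1.1298, λ_+ ≈ 5.7658.


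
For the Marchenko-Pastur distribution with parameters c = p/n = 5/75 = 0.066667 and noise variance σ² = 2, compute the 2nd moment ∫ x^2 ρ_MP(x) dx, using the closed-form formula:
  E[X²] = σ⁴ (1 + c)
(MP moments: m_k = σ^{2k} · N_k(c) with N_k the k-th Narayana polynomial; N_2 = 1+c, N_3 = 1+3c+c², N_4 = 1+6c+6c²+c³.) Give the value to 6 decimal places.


E[X²] = σ⁴ (1 + c) (second MP moment). With σ² = 2 (so σ⁴ = 4) and c = 5/75 = 0.066667: E[X²] = 4 · (1 + 0.066667) = 4 · 1.066667.

So E[X^2] = 4.266667.


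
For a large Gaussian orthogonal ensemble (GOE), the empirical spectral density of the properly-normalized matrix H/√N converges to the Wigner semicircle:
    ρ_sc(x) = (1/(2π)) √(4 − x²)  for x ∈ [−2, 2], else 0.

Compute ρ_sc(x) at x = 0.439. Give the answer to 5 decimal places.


ρ_sc(x) = (1/(2π)) √(4 − x²). With x = 0.439:
  4 − x² = 4 − (0.439)² = 4 − 0.192721 = 3.807279.
  √(4 − x²) = 1.951225.
  1/(2π) = 0.159155.
  ρ_sc(0.439) = 0.159155 · 1.951225 = 0.310547.

Rounded to 5 decimal places: ρ_sc(0.439) ≈ 0.31055.


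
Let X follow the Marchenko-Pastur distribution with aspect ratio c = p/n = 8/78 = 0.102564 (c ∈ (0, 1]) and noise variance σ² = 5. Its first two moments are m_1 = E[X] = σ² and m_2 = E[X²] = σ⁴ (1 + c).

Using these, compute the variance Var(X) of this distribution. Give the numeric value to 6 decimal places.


m_1 = E[X] = σ² = 5, so m_1² = 25.
m_2 = E[X²] = σ⁴ (1 + c) = 25 · (1 + 0.102564) = 25 · 1.102564 = 27.564103.
(Note m_2 − m_1² simplifies to c · σ⁴ = 0.102564 · 25.)

Var(X) = m_2 − m_1² = 27.564103 − 25 = 2.564103.


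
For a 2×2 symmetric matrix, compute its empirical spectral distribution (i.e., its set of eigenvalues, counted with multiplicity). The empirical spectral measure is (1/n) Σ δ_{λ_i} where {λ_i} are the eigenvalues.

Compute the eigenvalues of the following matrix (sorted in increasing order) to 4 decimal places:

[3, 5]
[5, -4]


Since M is real symmetric, both eigenvalues are real; they are the roots of det(λI − M) = λ² − (tr M) λ + det M.
tr M = 3 + (-4) = -1.
det M = 3·(-4) − 5² = -12 − 25 = -37.
Characteristic polynomial: λ² + λ − 37 = 0.
Discriminant Δ = (tr M)² − 4·det M = 1 − (-148) = 149; √Δ = 12.206556.
λ = (tr M ± √Δ)/2 = (-1 ± 12.206556)/2, giving (tr M − √Δ)/2 = -6.6033 and (tr M + √Δ)/2 = 5.6033.

Eigenvalues sorted in increasing order: [-6.6033, 5.6033].


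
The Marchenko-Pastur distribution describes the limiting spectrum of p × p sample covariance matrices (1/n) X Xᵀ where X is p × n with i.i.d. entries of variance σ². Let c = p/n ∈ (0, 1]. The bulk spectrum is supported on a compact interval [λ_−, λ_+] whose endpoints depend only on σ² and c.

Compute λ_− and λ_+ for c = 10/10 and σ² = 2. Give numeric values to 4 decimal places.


c = 10/10 = 1.000000; √c = 1.000000.
λ_− = σ² (1 − √c)² = 2 · (1 − 1.000000)² = 2 · (0.000000)² = 0.000000.
λ_+ = σ² (1 + √c)² = 2 · (1 + 1.000000)² = 2 · (2.000000)² = 8.000000.

Rounded to 4 decimal places: λ_− ≈ 0.0000, λ_+ ≈ 8.0000.


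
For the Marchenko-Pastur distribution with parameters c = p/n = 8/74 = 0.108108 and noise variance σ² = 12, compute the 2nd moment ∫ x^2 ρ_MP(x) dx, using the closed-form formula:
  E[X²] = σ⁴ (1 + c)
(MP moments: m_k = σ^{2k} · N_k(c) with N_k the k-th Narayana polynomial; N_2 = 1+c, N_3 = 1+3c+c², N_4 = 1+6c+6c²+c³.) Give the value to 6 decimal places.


E[X²] = σ⁴ (1 + c) (second MP moment). With σ² = 12 (so σ⁴ = 144) and c = 8/74 = 0.108108: E[X²] = 144 · (1 + 0.108108) = 144 · 1.108108.

So E[X^2] = 159.567568.


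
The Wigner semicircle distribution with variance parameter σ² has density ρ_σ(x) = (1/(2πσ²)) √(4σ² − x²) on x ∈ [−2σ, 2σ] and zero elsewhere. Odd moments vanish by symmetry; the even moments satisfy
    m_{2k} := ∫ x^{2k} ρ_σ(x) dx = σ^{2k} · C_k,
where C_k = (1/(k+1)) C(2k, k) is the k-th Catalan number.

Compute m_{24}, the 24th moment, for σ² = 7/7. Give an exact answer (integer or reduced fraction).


By the scaled semicircle moment identity, m_{2k} = σ^{2k} · C_k with k = 12.
C_12 = (1/(k+1)) · C(2k, k) = (1/13) · C(24, 12) = (1/13) · 2704156 = 208012.
σ^{2k} = (σ²)^k = (7/7)^12 = 1.

Therefore m_{24} = σ^{24} · C_12 = 1 · 208012 = 208012.


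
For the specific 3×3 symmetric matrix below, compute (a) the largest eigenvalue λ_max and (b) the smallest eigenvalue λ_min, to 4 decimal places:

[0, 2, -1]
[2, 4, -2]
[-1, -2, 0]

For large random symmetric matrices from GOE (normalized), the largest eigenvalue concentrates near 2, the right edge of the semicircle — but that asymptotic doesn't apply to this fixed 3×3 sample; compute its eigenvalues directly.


Since M is real symmetric, all three eigenvalues are real; they are the roots of det(λI − M) = λ³ − (tr M) λ² + s λ − det M, where s is the sum of the principal 2×2 minors.
tr M = 0 + 4 + 0 = 4.
s = (0·4 − 2²) + (0·0 − (-1)²) + (4·0 − (-2)²) = -4 + (-1) + (-4) = -9.
det M (expand along row 1) = 0·(-4) − 2·(-2) + (-1)·0 = 4.
Characteristic polynomial: λ³ − 4λ² − 9λ − 4 = 0.
Substitute λ = y + (tr M)/3 = y + 1.333333 to remove the quadratic term: y³ + p·y + q = 0 with p = s − (tr M)²/3 = -14.333333 and q = −2(tr M)³/27 + (tr M)·s/3 − det M = -20.740741.
Three real roots ⇒ use the trigonometric (Viète) form: r = 2√(−p/3) = 4.371626, φ = arccos(3q/(p·r)) = arccos(0.993014) = 0.118273 rad.
y_k = r·cos(φ/3 − 2πk/3) for k = 0, 1, 2 gives y = 4.368229, -2.034895, -2.333333.
λ_k = y_k + 1.333333 gives λ = 5.7016, -0.7016, -1.0000 (check: the sum is 4.0000 = tr M).

Hence λ_max = 5.7016 and λ_min = -1.0000.


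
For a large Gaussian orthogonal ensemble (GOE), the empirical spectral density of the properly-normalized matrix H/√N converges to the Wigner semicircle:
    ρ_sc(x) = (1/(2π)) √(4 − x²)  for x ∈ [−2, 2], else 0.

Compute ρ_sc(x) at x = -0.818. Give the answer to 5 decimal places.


ρ_sc(x) = (1/(2π)) √(4 − x²). With x = -0.818:
  4 − x² = 4 − (-0.818)² = 4 − 0.669124 = 3.330876.
  √(4 − x²) = 1.825069.
  1/(2π) = 0.159155.
  ρ_sc(-0.818) = 0.159155 · 1.825069 = 0.290469.

Rounded to 5 decimal places: ρ_sc(-0.818) ≈ 0.29047.


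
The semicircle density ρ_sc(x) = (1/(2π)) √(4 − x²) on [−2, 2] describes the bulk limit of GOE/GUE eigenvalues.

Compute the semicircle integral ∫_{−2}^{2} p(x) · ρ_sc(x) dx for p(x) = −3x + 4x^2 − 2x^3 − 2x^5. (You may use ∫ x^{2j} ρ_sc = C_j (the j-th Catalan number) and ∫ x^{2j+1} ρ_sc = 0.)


Write p(x) = Σ a_i x^i, split into monomials and integrate each against ρ_sc separately.
Using ∫ x^{2j} ρ_sc = C_j = (1/(j+1)) C(2j, j) (Catalan numbers) and ∫ x^{2j+1} ρ_sc = 0 (odd monomials vanish by symmetry):
  i = 1 (odd): ∫ x^1 ρ_sc = 0 (vanishes)
  i = 2 (even): a_2 · C_{1} = 4 · 1 = 4
  i = 3 (odd): ∫ x^3 ρ_sc = 0 (vanishes)
  i = 5 (odd): ∫ x^5 ρ_sc = 0 (vanishes)

Summing the contributions: ∫_{−2}^{2} p(x) ρ_sc(x) dx = 4.


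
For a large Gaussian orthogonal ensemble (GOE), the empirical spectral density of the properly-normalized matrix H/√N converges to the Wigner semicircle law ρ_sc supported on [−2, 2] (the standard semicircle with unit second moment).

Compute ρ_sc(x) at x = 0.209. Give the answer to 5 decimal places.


ρ_sc(x) = (1/(2π)) √(4 − x²). With x = 0.209:
  4 − x² = 4 − (0.209)² = 4 − 0.043681 = 3.956319.
  √(4 − x²) = 1.989050.
  1/(2π) = 0.159155.
  ρ_sc(0.209) = 0.159155 · 1.989050 = 0.316567.

Rounded to 5 decimal places: ρ_sc(0.209) ≈ 0.31657.


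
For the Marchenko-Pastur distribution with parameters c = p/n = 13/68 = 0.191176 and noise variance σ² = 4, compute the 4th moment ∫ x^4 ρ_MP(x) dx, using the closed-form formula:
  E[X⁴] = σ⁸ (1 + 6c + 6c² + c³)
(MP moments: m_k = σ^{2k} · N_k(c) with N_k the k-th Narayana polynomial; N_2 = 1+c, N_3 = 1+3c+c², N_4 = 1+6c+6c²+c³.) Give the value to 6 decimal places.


E[X⁴] = σ⁸ (1 + 6c + 6c² + c³) (fourth MP moment). With σ² = 4 (so σ⁸ = 256) and c = 13/68 = 0.191176: E[X⁴] = 256 · (1 + 6·0.191176 + 6·(0.191176)² + (0.191176)³) = 256 · 2.373337.

So E[X^4] = 607.574191.


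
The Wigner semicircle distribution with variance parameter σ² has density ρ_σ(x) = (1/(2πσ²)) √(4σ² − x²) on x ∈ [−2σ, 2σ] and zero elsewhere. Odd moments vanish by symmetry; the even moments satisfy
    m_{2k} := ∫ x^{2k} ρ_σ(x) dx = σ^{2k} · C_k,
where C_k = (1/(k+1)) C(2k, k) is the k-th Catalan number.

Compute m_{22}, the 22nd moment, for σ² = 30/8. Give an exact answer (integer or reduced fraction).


By the scaled semicircle moment identity, m_{2k} = σ^{2k} · C_k with k = 11.
C_11 = (1/(k+1)) · C(2k, k) = (1/12) · C(22, 11) = (1/12) · 705432 = 58786.
σ^{2k} = (σ²)^k = (30/8)^11 = 8649755859375/4194304.

Therefore m_{22} = σ^{22} · C_11 = (8649755859375/4194304) · 58786 = 254242273974609375/2097152.


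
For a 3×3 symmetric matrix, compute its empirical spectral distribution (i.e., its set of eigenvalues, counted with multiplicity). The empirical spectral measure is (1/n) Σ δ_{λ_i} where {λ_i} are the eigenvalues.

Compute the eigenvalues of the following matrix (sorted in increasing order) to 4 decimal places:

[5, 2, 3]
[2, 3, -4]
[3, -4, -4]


Since M is real symmetric, all three eigenvalues are real; they are the roots of det(λI − M) = λ³ − (tr M) λ² + s λ − det M, where s is the sum of the principal 2×2 minors.
tr M = 5 + 3 + (-4) = 4.
s = (5·3 − 2²) + (5·(-4) − 3²) + (3·(-4) − (-4)²) = 11 + (-29) + (-28) = -46.
det M (expand along row 1) = 5·(-28) − 2·4 + 3·(-17) = -199.
Characteristic polynomial: λ³ − 4λ² − 46λ + 199 = 0.
Substitute λ = y + (tr M)/3 = y + 1.333333 to remove the quadratic term: y³ + p·y + q = 0 with p = s − (tr M)²/3 = -51.333333 and q = −2(tr M)³/27 + (tr M)·s/3 − det M = 132.925926.
Three real roots ⇒ use the trigonometric (Viète) form: r = 2√(−p/3) = 8.273116, φ = arccos(3q/(p·r)) = arccos(-0.938993) = 2.790487 rad.
y_k = r·cos(φ/3 − 2πk/3) for k = 0, 1, 2 gives y = 4.944873, 3.271648, -8.216521.
λ_k = y_k + 1.333333 gives λ = 6.2782, 4.6050, -6.8832 (check: the sum is 4.0000 = tr M).

Eigenvalues sorted in increasing order: [-6.8832, 4.6050, 6.2782].


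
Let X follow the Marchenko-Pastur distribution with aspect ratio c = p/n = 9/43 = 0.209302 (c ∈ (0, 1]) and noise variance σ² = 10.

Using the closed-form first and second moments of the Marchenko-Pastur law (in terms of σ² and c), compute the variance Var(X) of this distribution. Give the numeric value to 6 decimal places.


Recall the MP moments m_1 = E[X] = σ² and m_2 = E[X²] = σ⁴ (1 + c).
m_1 = E[X] = σ² = 10, so m_1² = 100.
m_2 = E[X²] = σ⁴ (1 + c) = 100 · (1 + 0.209302) = 100 · 1.209302 = 120.930233.
(Note m_2 − m_1² simplifies to c · σ⁴ = 0.209302 · 100.)

Var(X) = m_2 − m_1² = 120.930233 − 100 = 20.930233.


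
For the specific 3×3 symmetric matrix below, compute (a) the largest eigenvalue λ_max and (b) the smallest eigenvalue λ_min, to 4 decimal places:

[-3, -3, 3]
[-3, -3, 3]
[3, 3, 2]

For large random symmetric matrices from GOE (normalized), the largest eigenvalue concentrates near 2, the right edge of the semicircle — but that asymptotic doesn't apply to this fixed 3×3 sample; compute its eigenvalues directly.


Since M is real symmetric, all three eigenvalues are real; they are the roots of det(λI − M) = λ³ − (tr M) λ² + s λ − det M, where s is the sum of the principal 2×2 minors.
tr M = -3 + (-3) + 2 = -4.
s = ((-3)·(-3) − (-3)²) + ((-3)·2 − 3²) + ((-3)·2 − 3²) = 0 + (-15) + (-15) = -30.
det M (expand along row 1) = (-3)·(-15) − (-3)·(-15) + 3·0 = 0.
Characteristic polynomial: λ³ + 4λ² − 30λ = 0.
Substitute λ = y + (tr M)/3 = y − 1.333333 to remove the quadratic term: y³ + p·y + q = 0 with p = s − (tr M)²/3 = -35.333333 and q = −2(tr M)³/27 + (tr M)·s/3 − det M = 44.740741.
Three real roots ⇒ use the trigonometric (Viète) form: r = 2√(−p/3) = 6.863753, φ = arccos(3q/(p·r)) = arccos(-0.553450) = 2.157297 rad.
y_k = r·cos(φ/3 − 2πk/3) for k = 0, 1, 2 gives y = 5.164285, 1.333333, -6.497619.
λ_k = y_k − 1.333333 gives λ = 3.8310, 0.0000, -7.8310 (check: the sum is -4.0000 = tr M).

Hence λ_max = 3.8310 and λ_min = -7.8310.


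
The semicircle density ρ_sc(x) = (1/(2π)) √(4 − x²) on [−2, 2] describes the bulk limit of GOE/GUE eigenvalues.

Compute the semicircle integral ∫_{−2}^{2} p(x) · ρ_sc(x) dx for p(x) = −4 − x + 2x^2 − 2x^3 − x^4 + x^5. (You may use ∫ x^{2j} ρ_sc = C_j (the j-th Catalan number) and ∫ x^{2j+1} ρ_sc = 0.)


Write p(x) = Σ a_i x^i, split into monomials and integrate each against ρ_sc separately.
Using ∫ x^{2j} ρ_sc = C_j = (1/(j+1)) C(2j, j) (Catalan numbers) and ∫ x^{2j+1} ρ_sc = 0 (odd monomials vanish by symmetry):
  i = 0 (even): a_0 · C_{0} = -4 · 1 = -4
  i = 1 (odd): ∫ x^1 ρ_sc = 0 (vanishes)
  i = 2 (even): a_2 · C_{1} = 2 · 1 = 2
  i = 3 (odd): ∫ x^3 ρ_sc = 0 (vanishes)
  i = 4 (even): a_4 · C_{2} = -1 · 2 = -2
  i = 5 (odd): ∫ x^5 ρ_sc = 0 (vanishes)

Summing the contributions: ∫_{−2}^{2} p(x) ρ_sc(x) dx = (-4) + 2 + (-2) = -4.


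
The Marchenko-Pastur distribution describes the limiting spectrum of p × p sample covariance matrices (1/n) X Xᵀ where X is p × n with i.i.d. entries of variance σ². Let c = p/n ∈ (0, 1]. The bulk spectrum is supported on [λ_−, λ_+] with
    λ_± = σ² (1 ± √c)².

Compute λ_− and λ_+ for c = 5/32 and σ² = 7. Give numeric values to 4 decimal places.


c = 5/32 = 0.156250; √c = 0.395285.
λ_− = σ² (1 − √c)² = 7 · (1 − 0.395285)² = 7 · (0.604715)² = 2.559764.
λ_+ = σ² (1 + √c)² = 7 · (1 + 0.395285)² = 7 · (1.395285)² = 13.627736.

Rounded to 4 decimal places: λ_− ≈ 2.5598, λ_+ ≈ 13.6277.


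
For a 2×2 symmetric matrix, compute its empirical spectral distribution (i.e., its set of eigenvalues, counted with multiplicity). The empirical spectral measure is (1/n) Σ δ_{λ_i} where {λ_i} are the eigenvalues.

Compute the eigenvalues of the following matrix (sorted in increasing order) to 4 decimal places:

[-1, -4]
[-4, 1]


Since M is real symmetric, both eigenvalues are real; they are the roots of det(λI − M) = λ² − (tr M) λ + det M.
tr M = -1 + 1 = 0.
det M = (-1)·1 − (-4)² = -1 − 16 = -17.
Characteristic polynomial: λ² − 17 = 0.
Discriminant Δ = (tr M)² − 4·det M = 0 − (-68) = 68; √Δ = 8.246211.
λ = (tr M ± √Δ)/2 = (0 ± 8.246211)/2, giving (tr M − √Δ)/2 = -4.1231 and (tr M + √Δ)/2 = 4.1231.

Eigenvalues sorted in increasing order: [-4.1231, 4.1231].


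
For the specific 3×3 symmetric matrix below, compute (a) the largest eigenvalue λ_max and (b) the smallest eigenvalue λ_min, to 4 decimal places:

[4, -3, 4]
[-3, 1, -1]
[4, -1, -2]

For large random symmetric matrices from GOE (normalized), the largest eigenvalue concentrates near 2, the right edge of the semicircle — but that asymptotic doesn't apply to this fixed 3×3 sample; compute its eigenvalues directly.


Since M is real symmetric, all three eigenvalues are real; they are the roots of det(λI − M) = λ³ − (tr M) λ² + s λ − det M, where s is the sum of the principal 2×2 minors.
tr M = 4 + 1 + (-2) = 3.
s = (4·1 − (-3)²) + (4·(-2) − 4²) + (1·(-2) − (-1)²) = -5 + (-24) + (-3) = -32.
det M (expand along row 1) = 4·(-3) − (-3)·10 + 4·(-1) = 14.
Characteristic polynomial: λ³ − 3λ² − 32λ − 14 = 0.
Substitute λ = y + (tr M)/3 = y + 1.000000 to remove the quadratic term: y³ + p·y + q = 0 with p = s − (tr M)²/3 = -35.000000 and q = −2(tr M)³/27 + (tr M)·s/3 − det M = -48.000000.
Three real roots ⇒ use the trigonometric (Viète) form: r = 2√(−p/3) = 6.831301, φ = arccos(3q/(p·r)) = arccos(0.602270) = 0.924455 rad.
y_k = r·cos(φ/3 − 2πk/3) for k = 0, 1, 2 gives y = 6.509518, -1.460424, -5.049093.
λ_k = y_k + 1.000000 gives λ = 7.5095, -0.4604, -4.0491 (check: the sum is 3.0000 = tr M).

Hence λ_max = 7.5095 and λ_min = -4.0491.


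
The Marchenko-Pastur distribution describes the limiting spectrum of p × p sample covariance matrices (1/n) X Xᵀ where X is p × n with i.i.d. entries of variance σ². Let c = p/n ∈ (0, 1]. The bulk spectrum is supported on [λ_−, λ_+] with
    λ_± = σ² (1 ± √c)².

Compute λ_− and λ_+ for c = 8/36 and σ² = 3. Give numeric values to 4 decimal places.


c = 8/36 = 0.222222; √c = 0.471405.
λ_− = σ² (1 − √c)² = 3 · (1 − 0.471405)² = 3 · (0.528595)² = 0.838240.
λ_+ = σ² (1 + √c)² = 3 · (1 + 0.471405)² = 3 · (1.471405)² = 6.495094.

Rounded to 4 decimal places: λ_− ≈ 0.8382, λ_+ ≈ 6.4951.


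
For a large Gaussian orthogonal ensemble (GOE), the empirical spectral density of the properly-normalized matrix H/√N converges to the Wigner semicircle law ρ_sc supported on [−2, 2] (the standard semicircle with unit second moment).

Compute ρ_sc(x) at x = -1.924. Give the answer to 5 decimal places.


ρ_sc(x) = (1/(2π)) √(4 − x²). With x = -1.924:
  4 − x² = 4 − (-1.924)² = 4 − 3.701776 = 0.298224.
  √(4 − x²) = 0.546099.
  1/(2π) = 0.159155.
  ρ_sc(-1.924) = 0.159155 · 0.546099 = 0.086914.

Rounded to 5 decimal places: ρ_sc(-1.924) ≈ 0.08691.


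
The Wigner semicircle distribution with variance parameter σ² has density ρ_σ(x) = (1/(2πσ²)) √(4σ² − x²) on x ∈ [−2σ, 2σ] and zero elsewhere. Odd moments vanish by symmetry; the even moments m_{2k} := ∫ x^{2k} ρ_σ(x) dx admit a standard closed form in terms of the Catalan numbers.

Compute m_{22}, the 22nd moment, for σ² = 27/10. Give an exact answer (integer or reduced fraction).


By the scaled semicircle moment identity, m_{2k} = σ^{2k} · C_k with k = 11.
C_11 = (1/(k+1)) · C(2k, k) = (1/12) · C(22, 11) = (1/12) · 705432 = 58786.
σ^{2k} = (σ²)^k = (27/10)^11 = 5559060566555523/100000000000.

Therefore m_{22} = σ^{22} · C_11 = (5559060566555523/100000000000) · 58786 = 163397467232766487539/50000000000.


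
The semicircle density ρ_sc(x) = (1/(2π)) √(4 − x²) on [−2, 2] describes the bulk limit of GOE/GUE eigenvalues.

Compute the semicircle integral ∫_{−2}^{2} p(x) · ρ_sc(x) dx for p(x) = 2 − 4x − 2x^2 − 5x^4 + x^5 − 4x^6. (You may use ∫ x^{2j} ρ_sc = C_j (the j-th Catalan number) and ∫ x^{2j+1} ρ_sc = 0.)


Write p(x) = Σ a_i x^i, split into monomials and integrate each against ρ_sc separately.
Using ∫ x^{2j} ρ_sc = C_j = (1/(j+1)) C(2j, j) (Catalan numbers) and ∫ x^{2j+1} ρ_sc = 0 (odd monomials vanish by symmetry):
  i = 0 (even): a_0 · C_{0} = 2 · 1 = 2
  i = 1 (odd): ∫ x^1 ρ_sc = 0 (vanishes)
  i = 2 (even): a_2 · C_{1} = -2 · 1 = -2
  i = 4 (even): a_4 · C_{2} = -5 · 2 = -10
  i = 5 (odd): ∫ x^5 ρ_sc = 0 (vanishes)
  i = 6 (even): a_6 · C_{3} = -4 · 5 = -20

Summing the contributions: ∫_{−2}^{2} p(x) ρ_sc(x) dx = 2 + (-2) + (-10) + (-20) = -30.


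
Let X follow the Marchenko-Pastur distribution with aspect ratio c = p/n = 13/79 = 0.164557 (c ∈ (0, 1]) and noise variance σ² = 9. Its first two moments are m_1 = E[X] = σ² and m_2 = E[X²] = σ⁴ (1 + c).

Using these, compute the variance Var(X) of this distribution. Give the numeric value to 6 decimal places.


m_1 = E[X] = σ² = 9, so m_1² = 81.
m_2 = E[X²] = σ⁴ (1 + c) = 81 · (1 + 0.164557) = 81 · 1.164557 = 94.329114.
(Note m_2 − m_1² simplifies to c · σ⁴ = 0.164557 · 81.)

Var(X) = m_2 − m_1² = 94.329114 − 81 = 13.329114.


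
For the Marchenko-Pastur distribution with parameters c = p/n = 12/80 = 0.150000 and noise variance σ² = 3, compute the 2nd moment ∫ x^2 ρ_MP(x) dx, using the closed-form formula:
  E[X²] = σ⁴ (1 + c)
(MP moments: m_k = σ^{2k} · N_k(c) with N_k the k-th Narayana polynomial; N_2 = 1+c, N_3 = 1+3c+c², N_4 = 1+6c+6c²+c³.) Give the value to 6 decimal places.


E[X²] = σ⁴ (1 + c) (second MP moment). With σ² = 3 (so σ⁴ = 9) and c = 12/80 = 0.150000: E[X²] = 9 · (1 + 0.150000) = 9 · 1.150000.

So E[X^2] = 10.350000.


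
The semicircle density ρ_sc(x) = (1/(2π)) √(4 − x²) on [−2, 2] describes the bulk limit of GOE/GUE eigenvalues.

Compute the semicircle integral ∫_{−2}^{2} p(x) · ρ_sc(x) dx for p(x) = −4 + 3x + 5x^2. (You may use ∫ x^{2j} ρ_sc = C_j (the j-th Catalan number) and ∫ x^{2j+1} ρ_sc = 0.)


Write p(x) = Σ a_i x^i, split into monomials and integrate each against ρ_sc separately.
Using ∫ x^{2j} ρ_sc = C_j = (1/(j+1)) C(2j, j) (Catalan numbers) and ∫ x^{2j+1} ρ_sc = 0 (odd monomials vanish by symmetry):
  i = 0 (even): a_0 · C_{0} = -4 · 1 = -4
  i = 1 (odd): ∫ x^1 ρ_sc = 0 (vanishes)
  i = 2 (even): a_2 · C_{1} = 5 · 1 = 5

Summing the contributions: ∫_{−2}^{2} p(x) ρ_sc(x) dx = (-4) + 5 = 1.


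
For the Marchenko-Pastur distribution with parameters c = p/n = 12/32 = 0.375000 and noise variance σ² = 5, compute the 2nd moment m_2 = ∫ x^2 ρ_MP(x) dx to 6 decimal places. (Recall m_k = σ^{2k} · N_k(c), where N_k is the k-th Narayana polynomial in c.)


E[X²] = σ⁴ (1 + c) (second MP moment). With σ² = 5 (so σ⁴ = 25) and c = 12/32 = 0.375000: E[X²] = 25 · (1 + 0.375000) = 25 · 1.375000.

So E[X^2] = 34.375000.


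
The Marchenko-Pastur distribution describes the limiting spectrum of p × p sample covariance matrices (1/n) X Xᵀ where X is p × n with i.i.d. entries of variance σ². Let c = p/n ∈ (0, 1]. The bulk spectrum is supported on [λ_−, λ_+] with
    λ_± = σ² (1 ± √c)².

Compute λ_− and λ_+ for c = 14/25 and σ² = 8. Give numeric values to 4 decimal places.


c = 14/25 = 0.560000; √c = 0.748331.
λ_− = σ² (1 − √c)² = 8 · (1 − 0.748331)² = 8 · (0.251669)² = 0.506696.
λ_+ = σ² (1 + √c)² = 8 · (1 + 0.748331)² = 8 · (1.748331)² = 24.453304.

Rounded to 4 decimal places: λ_− ≈ 0.5067, λ_+ ≈ 24.4533.


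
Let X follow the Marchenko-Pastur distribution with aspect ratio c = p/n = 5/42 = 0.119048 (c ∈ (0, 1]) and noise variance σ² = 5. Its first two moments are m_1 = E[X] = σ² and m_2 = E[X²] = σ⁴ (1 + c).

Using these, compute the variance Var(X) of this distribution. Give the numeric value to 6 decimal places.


m_1 = E[X] = σ² = 5, so m_1² = 25.
m_2 = E[X²] = σ⁴ (1 + c) = 25 · (1 + 0.119048) = 25 · 1.119048 = 27.976190.
(Note m_2 − m_1² simplifies to c · σ⁴ = 0.119048 · 25.)

Var(X) = m_2 − m_1² = 27.976190 − 25 = 2.976190.


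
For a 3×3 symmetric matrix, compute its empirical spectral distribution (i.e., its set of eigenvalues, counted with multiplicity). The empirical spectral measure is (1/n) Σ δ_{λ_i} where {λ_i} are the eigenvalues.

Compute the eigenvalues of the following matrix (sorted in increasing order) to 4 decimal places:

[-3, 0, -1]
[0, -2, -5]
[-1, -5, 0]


Since M is real symmetric, all three eigenvalues are real; they are the roots of det(λI − M) = λ³ − (tr M) λ² + s λ − det M, where s is the sum of the principal 2×2 minors.
tr M = -3 + (-2) + 0 = -5.
s = ((-3)·(-2) − 0²) + ((-3)·0 − (-1)²) + ((-2)·0 − (-5)²) = 6 + (-1) + (-25) = -20.
det M (expand along row 1) = (-3)·(-25) − 0·(-5) + (-1)·(-2) = 77.
Characteristic polynomial: λ³ + 5λ² − 20λ − 77 = 0.
Substitute λ = y + (tr M)/3 = y − 1.666667 to remove the quadratic term: y³ + p·y + q = 0 with p = s − (tr M)²/3 = -28.333333 and q = −2(tr M)³/27 + (tr M)·s/3 − det M = -34.407407.
Three real roots ⇒ use the trigonometric (Viète) form: r = 2√(−p/3) = 6.146363, φ = arccos(3q/(p·r)) = arccos(0.592731) = 0.936351 rad.
y_k = r·cos(φ/3 − 2πk/3) for k = 0, 1, 2 gives y = 5.849405, -1.290176, -4.559230.
λ_k = y_k − 1.666667 gives λ = 4.1827, -2.9568, -6.2259 (check: the sum is -5.0000 = tr M).

Eigenvalues sorted in increasing order: [-6.2259, -2.9568, 4.1827].


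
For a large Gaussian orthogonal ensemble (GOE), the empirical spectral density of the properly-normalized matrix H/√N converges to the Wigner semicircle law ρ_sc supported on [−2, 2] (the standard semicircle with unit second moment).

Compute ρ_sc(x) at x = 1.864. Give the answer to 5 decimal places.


ρ_sc(x) = (1/(2π)) √(4 − x²). With x = 1.864:
  4 − x² = 4 − (1.864)² = 4 − 3.474496 = 0.525504.
  √(4 − x²) = 0.724917.
  1/(2π) = 0.159155.
  ρ_sc(1.864) = 0.159155 · 0.724917 = 0.115374.

Rounded to 5 decimal places: ρ_sc(1.864) ≈ 0.11537.


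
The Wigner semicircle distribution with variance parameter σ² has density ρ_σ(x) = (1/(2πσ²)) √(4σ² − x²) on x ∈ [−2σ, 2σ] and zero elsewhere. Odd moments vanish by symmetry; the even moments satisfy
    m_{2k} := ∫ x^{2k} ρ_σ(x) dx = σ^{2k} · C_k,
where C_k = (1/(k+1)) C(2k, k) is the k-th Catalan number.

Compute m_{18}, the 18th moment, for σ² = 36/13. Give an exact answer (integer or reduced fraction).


By the scaled semicircle moment identity, m_{2k} = σ^{2k} · C_k with k = 9.
C_9 = (1/(k+1)) · C(2k, k) = (1/10) · C(18, 9) = (1/10) · 48620 = 4862.
σ^{2k} = (σ²)^k = (36/13)^9 = 101559956668416/10604499373.

Therefore m_{18} = σ^{18} · C_9 = (101559956668416/10604499373) · 4862 = 37983423793987584/815730721.


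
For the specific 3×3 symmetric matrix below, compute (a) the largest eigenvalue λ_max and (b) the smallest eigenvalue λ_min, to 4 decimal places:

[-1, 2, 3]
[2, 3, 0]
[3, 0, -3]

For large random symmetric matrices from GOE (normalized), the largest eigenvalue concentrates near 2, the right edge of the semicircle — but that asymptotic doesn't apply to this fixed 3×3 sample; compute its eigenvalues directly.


Since M is real symmetric, all three eigenvalues are real; they are the roots of det(λI − M) = λ³ − (tr M) λ² + s λ − det M, where s is the sum of the principal 2×2 minors.
tr M = -1 + 3 + (-3) = -1.
s = ((-1)·3 − 2²) + ((-1)·(-3) − 3²) + (3·(-3) − 0²) = -7 + (-6) + (-9) = -22.
det M (expand along row 1) = (-1)·(-9) − 2·(-6) + 3·(-9) = -6.
Characteristic polynomial: λ³ + λ² − 22λ + 6 = 0.
Substitute λ = y + (tr M)/3 = y − 0.333333 to remove the quadratic term: y³ + p·y + q = 0 with p = s − (tr M)²/3 = -22.333333 and q = −2(tr M)³/27 + (tr M)·s/3 − det M = 13.407407.
Three real roots ⇒ use the trigonometric (Viète) form: r = 2√(−p/3) = 5.456902, φ = arccos(3q/(p·r)) = arccos(-0.330040) = 1.907142 rad.
y_k = r·cos(φ/3 − 2πk/3) for k = 0, 1, 2 gives y = 4.390885, 0.610521, -5.001406.
λ_k = y_k − 0.333333 gives λ = 4.0576, 0.2772, -5.3347 (check: the sum is -1.0000 = tr M).

Hence λ_max = 4.0576 and λ_min = -5.3347.


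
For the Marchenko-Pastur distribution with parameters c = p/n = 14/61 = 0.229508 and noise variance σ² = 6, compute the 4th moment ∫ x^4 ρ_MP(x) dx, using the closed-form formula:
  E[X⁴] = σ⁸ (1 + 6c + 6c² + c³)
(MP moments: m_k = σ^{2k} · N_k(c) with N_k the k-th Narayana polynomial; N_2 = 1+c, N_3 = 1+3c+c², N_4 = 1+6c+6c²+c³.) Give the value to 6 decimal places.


E[X⁴] = σ⁸ (1 + 6c + 6c² + c³) (fourth MP moment). With σ² = 6 (so σ⁸ = 1296) and c = 14/61 = 0.229508: E[X⁴] = 1296 · (1 + 6·0.229508 + 6·(0.229508)² + (0.229508)³) = 1296 · 2.705182.

So E[X^4] = 3505.916354.


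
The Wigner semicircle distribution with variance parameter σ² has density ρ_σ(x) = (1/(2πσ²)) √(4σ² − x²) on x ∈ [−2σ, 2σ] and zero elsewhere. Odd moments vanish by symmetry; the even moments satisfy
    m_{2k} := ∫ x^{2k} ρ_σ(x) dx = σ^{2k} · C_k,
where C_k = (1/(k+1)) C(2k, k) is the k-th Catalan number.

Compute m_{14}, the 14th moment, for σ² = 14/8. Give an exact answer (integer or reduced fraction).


By the scaled semicircle moment identity, m_{2k} = σ^{2k} · C_k with k = 7.
C_7 = (1/(k+1)) · C(2k, k) = (1/8) · C(14, 7) = (1/8) · 3432 = 429.
σ^{2k} = (σ²)^k = (14/8)^7 = 823543/16384.

Therefore m_{14} = σ^{14} · C_7 = (823543/16384) · 429 = 353299947/16384.


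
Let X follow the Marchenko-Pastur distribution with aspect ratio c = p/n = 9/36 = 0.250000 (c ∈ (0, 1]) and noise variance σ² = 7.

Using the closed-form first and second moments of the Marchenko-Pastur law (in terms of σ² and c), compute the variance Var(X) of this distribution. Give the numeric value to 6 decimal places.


Recall the MP moments m_1 = E[X] = σ² and m_2 = E[X²] = σ⁴ (1 + c).
m_1 = E[X] = σ² = 7, so m_1² = 49.
m_2 = E[X²] = σ⁴ (1 + c) = 49 · (1 + 0.250000) = 49 · 1.250000 = 61.250000.
(Note m_2 − m_1² simplifies to c · σ⁴ = 0.250000 · 49.)

Var(X) = m_2 − m_1² = 61.250000 − 49 = 12.250000.


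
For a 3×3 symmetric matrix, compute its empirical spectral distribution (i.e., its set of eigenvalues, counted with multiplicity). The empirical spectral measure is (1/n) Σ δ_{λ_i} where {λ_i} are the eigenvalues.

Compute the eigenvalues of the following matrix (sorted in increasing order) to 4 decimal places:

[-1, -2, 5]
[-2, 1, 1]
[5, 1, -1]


Since M is real symmetric, all three eigenvalues are real; they are the roots of det(λI − M) = λ³ − (tr M) λ² + s λ − det M, where s is the sum of the principal 2×2 minors.
tr M = -1 + 1 + (-1) = -1.
s = ((-1)·1 − (-2)²) + ((-1)·(-1) − 5²) + (1·(-1) − 1²) = -5 + (-24) + (-2) = -31.
det M (expand along row 1) = (-1)·(-2) − (-2)·(-3) + 5·(-7) = -39.
Characteristic polynomial: λ³ + λ² − 31λ + 39 = 0.
Substitute λ = y + (tr M)/3 = y − 0.333333 to remove the quadratic term: y³ + p·y + q = 0 with p = s − (tr M)²/3 = -31.333333 and q = −2(tr M)³/27 + (tr M)·s/3 − det M = 49.407407.
Three real roots ⇒ use the trigonometric (Viète) form: r = 2√(−p/3) = 6.463573, φ = arccos(3q/(p·r)) = arccos(-0.731870) = 2.391859 rad.
y_k = r·cos(φ/3 − 2πk/3) for k = 0, 1, 2 gives y = 4.515781, 1.746997, -6.262778.
λ_k = y_k − 0.333333 gives λ = 4.1824, 1.4137, -6.5961 (check: the sum is -1.0000 = tr M).

Eigenvalues sorted in increasing order: [-6.5961, 1.4137, 4.1824].


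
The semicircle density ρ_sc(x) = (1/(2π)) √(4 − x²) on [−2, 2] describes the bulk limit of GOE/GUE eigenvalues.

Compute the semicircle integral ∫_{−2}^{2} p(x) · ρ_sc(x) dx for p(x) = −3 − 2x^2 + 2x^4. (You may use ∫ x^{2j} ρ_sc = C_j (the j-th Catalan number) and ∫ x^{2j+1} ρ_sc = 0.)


Write p(x) = Σ a_i x^i, split into monomials and integrate each against ρ_sc separately.
Using ∫ x^{2j} ρ_sc = C_j = (1/(j+1)) C(2j, j) (Catalan numbers) and ∫ x^{2j+1} ρ_sc = 0 (odd monomials vanish by symmetry):
  i = 0 (even): a_0 · C_{0} = -3 · 1 = -3
  i = 2 (even): a_2 · C_{1} = -2 · 1 = -2
  i = 4 (even): a_4 · C_{2} = 2 · 2 = 4

Summing the contributions: ∫_{−2}^{2} p(x) ρ_sc(x) dx = (-3) + (-2) + 4 = -1.


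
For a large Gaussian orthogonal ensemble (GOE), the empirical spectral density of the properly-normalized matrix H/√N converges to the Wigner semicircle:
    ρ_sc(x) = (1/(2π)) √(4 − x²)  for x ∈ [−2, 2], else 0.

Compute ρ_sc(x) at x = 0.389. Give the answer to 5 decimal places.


ρ_sc(x) = (1/(2π)) √(4 − x²). With x = 0.389:
  4 − x² = 4 − (0.389)² = 4 − 0.151321 = 3.848679.
  √(4 − x²) = 1.961805.
  1/(2π) = 0.159155.
  ρ_sc(0.389) = 0.159155 · 1.961805 = 0.312231.

Rounded to 5 decimal places: ρ_sc(0.389) ≈ 0.31223.


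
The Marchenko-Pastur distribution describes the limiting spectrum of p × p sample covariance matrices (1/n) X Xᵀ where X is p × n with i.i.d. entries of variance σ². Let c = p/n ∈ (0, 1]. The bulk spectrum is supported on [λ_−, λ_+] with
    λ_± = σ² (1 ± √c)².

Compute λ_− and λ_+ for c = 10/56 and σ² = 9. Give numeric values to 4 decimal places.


c = 10/56 = 0.178571; √c = 0.422577.
λ_− = σ² (1 − √c)² = 9 · (1 − 0.422577)² = 9 · (0.577423)² = 3.000755.
λ_+ = σ² (1 + √c)² = 9 · (1 + 0.422577)² = 9 · (1.422577)² = 18.213531.

Rounded to 4 decimal places: λ_− ≈ 3.0008, λ_+ ≈ 18.2135.


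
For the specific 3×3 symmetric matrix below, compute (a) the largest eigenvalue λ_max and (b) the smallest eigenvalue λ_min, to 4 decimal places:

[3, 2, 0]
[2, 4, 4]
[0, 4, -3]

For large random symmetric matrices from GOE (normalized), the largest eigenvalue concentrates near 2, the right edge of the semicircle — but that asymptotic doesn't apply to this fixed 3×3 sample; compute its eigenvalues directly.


Since M is real symmetric, all three eigenvalues are real; they are the roots of det(λI − M) = λ³ − (tr M) λ² + s λ − det M, where s is the sum of the principal 2×2 minors.
tr M = 3 + 4 + (-3) = 4.
s = (3·4 − 2²) + (3·(-3) − 0²) + (4·(-3) − 4²) = 8 + (-9) + (-28) = -29.
det M (expand along row 1) = 3·(-28) − 2·(-6) + 0·8 = -72.
Characteristic polynomial: λ³ − 4λ² − 29λ + 72 = 0.
Substitute λ = y + (tr M)/3 = y + 1.333333 to remove the quadratic term: y³ + p·y + q = 0 with p = s − (tr M)²/3 = -34.333333 and q = −2(tr M)³/27 + (tr M)·s/3 − det M = 28.592593.
Three real roots ⇒ use the trigonometric (Viète) form: r = 2√(−p/3) = 6.765928, φ = arccos(3q/(p·r)) = arccos(-0.369259) = 1.949008 rad.
y_k = r·cos(φ/3 − 2πk/3) for k = 0, 1, 2 gives y = 5.387599, 0.850727, -6.238326.
λ_k = y_k + 1.333333 gives λ = 6.7209, 2.1841, -4.9050 (check: the sum is 4.0000 = tr M).

Hence λ_max = 6.7209 and λ_min = -4.9050.


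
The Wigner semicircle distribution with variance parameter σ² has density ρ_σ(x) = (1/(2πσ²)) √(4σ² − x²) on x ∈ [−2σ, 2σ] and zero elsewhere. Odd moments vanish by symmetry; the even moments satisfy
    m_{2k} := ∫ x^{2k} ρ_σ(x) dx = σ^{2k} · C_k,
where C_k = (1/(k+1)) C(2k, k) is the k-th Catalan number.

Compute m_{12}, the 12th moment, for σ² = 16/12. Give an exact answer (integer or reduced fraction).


By the scaled semicircle moment identity, m_{2k} = σ^{2k} · C_k with k = 6.
C_6 = (1/(k+1)) · C(2k, k) = (1/7) · C(12, 6) = (1/7) · 924 = 132.
σ^{2k} = (σ²)^k = (16/12)^6 = 4096/729.

Therefore m_{12} = σ^{12} · C_6 = (4096/729) · 132 = 180224/243.


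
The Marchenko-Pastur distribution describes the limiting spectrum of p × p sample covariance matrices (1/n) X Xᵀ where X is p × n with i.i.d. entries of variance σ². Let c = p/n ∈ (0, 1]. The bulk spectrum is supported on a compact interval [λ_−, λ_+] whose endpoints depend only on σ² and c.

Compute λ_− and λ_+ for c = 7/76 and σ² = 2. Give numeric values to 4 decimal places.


c = 7/76 = 0.092105; √c = 0.303488.
λ_− = σ² (1 − √c)² = 2 · (1 − 0.303488)² = 2 · (0.696512)² = 0.970257.
λ_+ = σ² (1 + √c)² = 2 · (1 + 0.303488)² = 2 · (1.303488)² = 3.398164.

Rounded to 4 decimal places: λ_− ≈ 0.9703, λ_+ ≈ 3.3982.


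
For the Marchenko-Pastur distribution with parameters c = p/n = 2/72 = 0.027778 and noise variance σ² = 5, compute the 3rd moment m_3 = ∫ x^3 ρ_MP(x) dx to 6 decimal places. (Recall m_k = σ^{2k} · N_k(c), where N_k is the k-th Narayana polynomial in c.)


E[X³] = σ⁶ (1 + 3c + c²) (third MP moment). With σ² = 5 (so σ⁶ = 125) and c = 2/72 = 0.027778: E[X³] = 125 · (1 + 3·0.027778 + (0.027778)²) = 125 · 1.084105.

So E[X^3] = 135.513117.


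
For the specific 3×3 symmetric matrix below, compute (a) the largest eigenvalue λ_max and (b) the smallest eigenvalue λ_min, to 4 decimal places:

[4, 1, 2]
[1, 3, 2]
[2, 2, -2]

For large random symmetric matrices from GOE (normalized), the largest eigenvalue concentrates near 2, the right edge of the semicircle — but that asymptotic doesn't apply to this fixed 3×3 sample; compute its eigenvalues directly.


Since M is real symmetric, all three eigenvalues are real; they are the roots of det(λI − M) = λ³ − (tr M) λ² + s λ − det M, where s is the sum of the principal 2×2 minors.
tr M = 4 + 3 + (-2) = 5.
s = (4·3 − 1²) + (4·(-2) − 2²) + (3·(-2) − 2²) = 11 + (-12) + (-10) = -11.
det M (expand along row 1) = 4·(-10) − 1·(-6) + 2·(-4) = -42.
Characteristic polynomial: λ³ − 5λ² − 11λ + 42 = 0.
Substitute λ = y + (tr M)/3 = y + 1.666667 to remove the quadratic term: y³ + p·y + q = 0 with p = s − (tr M)²/3 = -19.333333 and q = −2(tr M)³/27 + (tr M)·s/3 − det M = 14.407407.
Three real roots ⇒ use the trigonometric (Viète) form: r = 2√(−p/3) = 5.077182, φ = arccos(3q/(p·r)) = arccos(-0.440329) = 2.026762 rad.
y_k = r·cos(φ/3 − 2πk/3) for k = 0, 1, 2 gives y = 3.961927, 0.768706, -4.730633.
λ_k = y_k + 1.666667 gives λ = 5.6286, 2.4354, -3.0640 (check: the sum is 5.0000 = tr M).

Hence λ_max = 5.6286 and λ_min = -3.0640.
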